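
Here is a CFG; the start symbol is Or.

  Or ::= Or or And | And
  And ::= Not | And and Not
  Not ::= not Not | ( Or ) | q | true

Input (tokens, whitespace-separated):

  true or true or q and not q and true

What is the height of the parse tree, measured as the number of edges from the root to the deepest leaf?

5

[Or [Or [Or [And [Not true]]] or [And [Not true]]] or [And [And [And [Not q]] and [Not not [Not q]]] and [Not true]]]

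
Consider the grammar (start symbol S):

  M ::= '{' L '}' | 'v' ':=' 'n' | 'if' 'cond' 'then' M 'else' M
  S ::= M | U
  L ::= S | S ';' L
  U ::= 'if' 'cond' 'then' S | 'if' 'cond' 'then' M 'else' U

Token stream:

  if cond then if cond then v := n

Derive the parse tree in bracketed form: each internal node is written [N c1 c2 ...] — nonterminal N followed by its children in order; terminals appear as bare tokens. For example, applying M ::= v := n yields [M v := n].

S
U
if cond then S
if cond then U
if cond then if cond then S
if cond then if cond then M
if cond then if cond then v := n

[S [U if cond then [S [U if cond then [S [M v := n]]]]]]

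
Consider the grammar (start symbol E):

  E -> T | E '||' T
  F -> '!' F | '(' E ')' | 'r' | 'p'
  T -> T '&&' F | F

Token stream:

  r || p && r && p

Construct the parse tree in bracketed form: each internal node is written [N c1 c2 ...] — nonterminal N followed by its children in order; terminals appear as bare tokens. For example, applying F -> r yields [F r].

E
E || T
T || T
F || T
r || T
r || T && F
r || T && F && F
r || F && F && F
r || p && F && F
r || p && r && F
r || p && r && p

[E [E [T [F r]]] || [T [T [T [F p]] && [F r]] && [F p]]]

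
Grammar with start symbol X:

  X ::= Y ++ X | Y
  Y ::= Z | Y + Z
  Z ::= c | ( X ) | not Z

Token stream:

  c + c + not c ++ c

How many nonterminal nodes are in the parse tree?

11

[X [Y [Y [Y [Z c]] + [Z c]] + [Z not [Z c]]] ++ [X [Y [Z c]]]]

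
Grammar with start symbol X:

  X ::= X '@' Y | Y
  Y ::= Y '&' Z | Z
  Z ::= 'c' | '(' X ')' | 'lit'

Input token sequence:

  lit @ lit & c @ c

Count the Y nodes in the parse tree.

[X [X [X [Y [Z lit]]] @ [Y [Y [Z lit]] & [Z c]]] @ [Y [Z c]]]

4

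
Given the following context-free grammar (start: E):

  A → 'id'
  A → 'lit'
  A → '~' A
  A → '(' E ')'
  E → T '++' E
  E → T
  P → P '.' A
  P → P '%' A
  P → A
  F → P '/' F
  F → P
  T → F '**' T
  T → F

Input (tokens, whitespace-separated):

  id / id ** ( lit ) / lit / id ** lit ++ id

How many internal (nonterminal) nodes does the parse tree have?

32

[E [T [F [P [A id]] / [F [P [A id]]]] ** [T [F [P [A ( [E [T [F [P [A lit]]]]] )]] / [F [P [A lit]] / [F [P [A id]]]]] ** [T [F [P [A lit]]]]]] ++ [E [T [F [P [A id]]]]]]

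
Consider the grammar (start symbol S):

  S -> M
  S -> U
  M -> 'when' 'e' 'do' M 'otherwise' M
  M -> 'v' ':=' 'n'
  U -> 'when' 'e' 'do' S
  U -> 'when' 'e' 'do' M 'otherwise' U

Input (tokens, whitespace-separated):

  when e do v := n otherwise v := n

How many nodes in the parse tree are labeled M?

3

[S [M when e do [M v := n] otherwise [M v := n]]]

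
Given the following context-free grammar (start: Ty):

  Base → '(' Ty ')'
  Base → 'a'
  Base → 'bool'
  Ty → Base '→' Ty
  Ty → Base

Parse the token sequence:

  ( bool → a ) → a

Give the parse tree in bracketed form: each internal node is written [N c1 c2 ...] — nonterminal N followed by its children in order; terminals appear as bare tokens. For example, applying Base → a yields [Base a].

[Ty [Base ( [Ty [Base bool] → [Ty [Base a]]] )] → [Ty [Base a]]]

Ty
Base → Ty
( Ty ) → Ty
( Base → Ty ) → Ty
( bool → Ty ) → Ty
( bool → Base ) → Ty
( bool → a ) → Ty
( bool → a ) → Base
( bool → a ) → a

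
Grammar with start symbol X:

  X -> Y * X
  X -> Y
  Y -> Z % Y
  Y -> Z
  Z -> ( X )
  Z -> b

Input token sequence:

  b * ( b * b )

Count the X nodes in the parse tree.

[X [Y [Z b]] * [X [Y [Z ( [X [Y [Z b]] * [X [Y [Z b]]]] )]]]]

4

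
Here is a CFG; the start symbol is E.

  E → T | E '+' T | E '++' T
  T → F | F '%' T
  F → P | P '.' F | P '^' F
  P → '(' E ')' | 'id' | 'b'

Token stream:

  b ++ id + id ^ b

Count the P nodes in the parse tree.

4

[E [E [E [T [F [P b]]]] ++ [T [F [P id]]]] + [T [F [P id] ^ [F [P b]]]]]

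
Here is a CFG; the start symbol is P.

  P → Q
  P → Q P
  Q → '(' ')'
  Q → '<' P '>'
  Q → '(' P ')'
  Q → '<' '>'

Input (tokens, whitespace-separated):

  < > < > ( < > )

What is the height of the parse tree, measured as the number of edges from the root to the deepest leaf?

6

[P [Q < >] [P [Q < >] [P [Q ( [P [Q < >]] )]]]]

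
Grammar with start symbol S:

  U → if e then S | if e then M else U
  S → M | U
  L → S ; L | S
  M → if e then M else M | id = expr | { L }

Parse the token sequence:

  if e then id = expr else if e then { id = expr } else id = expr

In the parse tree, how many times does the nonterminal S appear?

[S [M if e then [M id = expr] else [M if e then [M { [L [S [M id = expr]]] }] else [M id = expr]]]]

2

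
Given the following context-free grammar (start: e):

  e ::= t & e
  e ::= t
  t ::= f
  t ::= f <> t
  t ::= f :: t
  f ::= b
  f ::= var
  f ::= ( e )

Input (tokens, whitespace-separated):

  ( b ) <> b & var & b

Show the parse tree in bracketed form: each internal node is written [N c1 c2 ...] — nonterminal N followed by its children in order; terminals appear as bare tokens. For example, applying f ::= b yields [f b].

[e [t [f ( [e [t [f b]]] )] <> [t [f b]]] & [e [t [f var]] & [e [t [f b]]]]]

e
t & e
f <> t & e
( e ) <> t & e
( t ) <> t & e
( f ) <> t & e
( b ) <> t & e
( b ) <> f & e
( b ) <> b & e
( b ) <> b & t & e
( b ) <> b & f & e
( b ) <> b & var & e
( b ) <> b & var & t
( b ) <> b & var & f
( b ) <> b & var & b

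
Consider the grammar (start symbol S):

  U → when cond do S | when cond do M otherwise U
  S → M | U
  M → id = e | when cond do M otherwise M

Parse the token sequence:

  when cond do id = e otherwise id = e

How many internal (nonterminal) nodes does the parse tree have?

[S [M when cond do [M id = e] otherwise [M id = e]]]

4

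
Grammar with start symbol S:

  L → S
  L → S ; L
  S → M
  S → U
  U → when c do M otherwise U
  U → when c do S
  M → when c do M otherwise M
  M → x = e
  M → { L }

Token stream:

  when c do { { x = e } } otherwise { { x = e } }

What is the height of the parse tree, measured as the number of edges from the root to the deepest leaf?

9

[S [M when c do [M { [L [S [M { [L [S [M x = e]]] }]]] }] otherwise [M { [L [S [M { [L [S [M x = e]]] }]]] }]]]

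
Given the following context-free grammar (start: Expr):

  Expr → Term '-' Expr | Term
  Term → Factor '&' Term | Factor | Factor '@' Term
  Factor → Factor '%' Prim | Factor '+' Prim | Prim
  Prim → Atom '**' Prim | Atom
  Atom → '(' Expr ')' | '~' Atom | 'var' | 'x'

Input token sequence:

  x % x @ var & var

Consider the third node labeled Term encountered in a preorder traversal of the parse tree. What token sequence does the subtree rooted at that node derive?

[Expr [Term [Factor [Factor [Prim [Atom x]]] % [Prim [Atom x]]] @ [Term [Factor [Prim [Atom var]]] & [Term [Factor [Prim [Atom var]]]]]]]

var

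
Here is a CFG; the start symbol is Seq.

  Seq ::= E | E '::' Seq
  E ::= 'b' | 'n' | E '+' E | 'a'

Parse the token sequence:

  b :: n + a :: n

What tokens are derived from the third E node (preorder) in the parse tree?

n

[Seq [E b] :: [Seq [E [E n] + [E a]] :: [Seq [E n]]]]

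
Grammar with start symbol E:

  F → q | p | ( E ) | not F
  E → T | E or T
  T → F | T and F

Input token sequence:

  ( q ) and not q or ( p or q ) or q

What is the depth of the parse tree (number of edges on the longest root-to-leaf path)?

9

[E [E [E [T [T [F ( [E [T [F q]]] )]] and [F not [F q]]]] or [T [F ( [E [E [T [F p]]] or [T [F q]]] )]]] or [T [F q]]]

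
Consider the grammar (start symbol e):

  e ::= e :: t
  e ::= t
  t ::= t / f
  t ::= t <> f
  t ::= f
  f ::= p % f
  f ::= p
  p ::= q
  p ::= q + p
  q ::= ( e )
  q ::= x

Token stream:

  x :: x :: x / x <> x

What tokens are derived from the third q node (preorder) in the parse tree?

x

[e [e [e [t [f [p [q x]]]]] :: [t [f [p [q x]]]]] :: [t [t [t [f [p [q x]]]] / [f [p [q x]]]] <> [f [p [q x]]]]]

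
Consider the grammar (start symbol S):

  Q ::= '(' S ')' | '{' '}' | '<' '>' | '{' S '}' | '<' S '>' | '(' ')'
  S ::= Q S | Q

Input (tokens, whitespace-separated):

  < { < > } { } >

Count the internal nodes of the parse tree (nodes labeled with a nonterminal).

[S [Q < [S [Q { [S [Q < >]] }] [S [Q { }]]] >]]

8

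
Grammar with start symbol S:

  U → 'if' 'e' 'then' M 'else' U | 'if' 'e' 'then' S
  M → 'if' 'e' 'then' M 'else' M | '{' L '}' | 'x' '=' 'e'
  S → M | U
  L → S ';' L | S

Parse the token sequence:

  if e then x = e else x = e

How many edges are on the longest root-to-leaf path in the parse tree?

3

[S [M if e then [M x = e] else [M x = e]]]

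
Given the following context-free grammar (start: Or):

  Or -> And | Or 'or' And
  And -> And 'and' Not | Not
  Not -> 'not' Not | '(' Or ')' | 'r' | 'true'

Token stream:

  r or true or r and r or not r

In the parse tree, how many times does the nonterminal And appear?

5

[Or [Or [Or [Or [And [Not r]]] or [And [Not true]]] or [And [And [Not r]] and [Not r]]] or [And [Not not [Not r]]]]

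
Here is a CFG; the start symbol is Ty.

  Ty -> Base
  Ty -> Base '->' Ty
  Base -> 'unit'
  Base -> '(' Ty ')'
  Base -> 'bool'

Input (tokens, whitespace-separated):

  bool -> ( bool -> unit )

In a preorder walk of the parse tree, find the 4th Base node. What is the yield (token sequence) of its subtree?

unit

[Ty [Base bool] -> [Ty [Base ( [Ty [Base bool] -> [Ty [Base unit]]] )]]]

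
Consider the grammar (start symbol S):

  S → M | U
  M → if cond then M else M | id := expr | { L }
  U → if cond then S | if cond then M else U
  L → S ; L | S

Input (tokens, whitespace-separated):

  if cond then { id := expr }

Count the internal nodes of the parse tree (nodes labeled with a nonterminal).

[S [U if cond then [S [M { [L [S [M id := expr]]] }]]]]

7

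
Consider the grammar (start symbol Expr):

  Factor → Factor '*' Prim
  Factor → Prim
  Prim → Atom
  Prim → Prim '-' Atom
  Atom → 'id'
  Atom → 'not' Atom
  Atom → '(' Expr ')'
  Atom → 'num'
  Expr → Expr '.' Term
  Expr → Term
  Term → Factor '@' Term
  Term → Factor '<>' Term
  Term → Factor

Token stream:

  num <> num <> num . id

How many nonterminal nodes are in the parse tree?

18

[Expr [Expr [Term [Factor [Prim [Atom num]]] <> [Term [Factor [Prim [Atom num]]] <> [Term [Factor [Prim [Atom num]]]]]]] . [Term [Factor [Prim [Atom id]]]]]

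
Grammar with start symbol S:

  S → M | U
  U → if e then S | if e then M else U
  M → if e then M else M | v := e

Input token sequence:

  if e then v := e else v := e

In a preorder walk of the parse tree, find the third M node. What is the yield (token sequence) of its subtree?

v := e

[S [M if e then [M v := e] else [M v := e]]]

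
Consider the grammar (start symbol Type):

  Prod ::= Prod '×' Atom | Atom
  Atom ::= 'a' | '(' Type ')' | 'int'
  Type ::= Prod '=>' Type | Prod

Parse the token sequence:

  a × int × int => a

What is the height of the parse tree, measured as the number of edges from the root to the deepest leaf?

[Type [Prod [Prod [Prod [Atom a]] × [Atom int]] × [Atom int]] => [Type [Prod [Atom a]]]]

5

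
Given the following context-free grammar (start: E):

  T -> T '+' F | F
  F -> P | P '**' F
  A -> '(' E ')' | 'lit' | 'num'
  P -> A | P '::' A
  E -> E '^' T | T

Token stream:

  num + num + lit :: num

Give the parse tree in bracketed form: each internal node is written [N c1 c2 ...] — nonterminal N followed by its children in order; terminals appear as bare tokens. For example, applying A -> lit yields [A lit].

[E [T [T [T [F [P [A num]]]] + [F [P [A num]]]] + [F [P [P [A lit]] :: [A num]]]]]

E
T
T + F
T + F + F
F + F + F
P + F + F
A + F + F
num + F + F
num + P + F
num + A + F
num + num + F
num + num + P
num + num + P :: A
num + num + A :: A
num + num + lit :: A
num + num + lit :: num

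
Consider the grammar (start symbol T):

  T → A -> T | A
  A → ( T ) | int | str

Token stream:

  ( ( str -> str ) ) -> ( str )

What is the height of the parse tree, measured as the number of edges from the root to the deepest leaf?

7

[T [A ( [T [A ( [T [A str] -> [T [A str]]] )]] )] -> [T [A ( [T [A str]] )]]]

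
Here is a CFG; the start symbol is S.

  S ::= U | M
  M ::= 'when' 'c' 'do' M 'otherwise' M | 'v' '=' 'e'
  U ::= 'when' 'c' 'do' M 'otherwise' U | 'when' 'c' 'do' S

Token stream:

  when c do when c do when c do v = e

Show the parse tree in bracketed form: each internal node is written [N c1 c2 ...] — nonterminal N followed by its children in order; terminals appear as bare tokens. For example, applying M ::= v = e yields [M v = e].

S
U
when c do S
when c do U
when c do when c do S
when c do when c do U
when c do when c do when c do S
when c do when c do when c do M
when c do when c do when c do v = e

[S [U when c do [S [U when c do [S [U when c do [S [M v = e]]]]]]]]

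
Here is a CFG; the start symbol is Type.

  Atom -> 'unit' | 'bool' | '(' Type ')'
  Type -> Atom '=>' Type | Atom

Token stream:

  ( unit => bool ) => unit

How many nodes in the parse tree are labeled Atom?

4

[Type [Atom ( [Type [Atom unit] => [Type [Atom bool]]] )] => [Type [Atom unit]]]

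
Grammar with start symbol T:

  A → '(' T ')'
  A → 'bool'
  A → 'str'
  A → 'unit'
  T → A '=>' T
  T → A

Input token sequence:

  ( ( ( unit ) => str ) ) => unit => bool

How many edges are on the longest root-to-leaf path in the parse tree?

8

[T [A ( [T [A ( [T [A ( [T [A unit]] )] => [T [A str]]] )]] )] => [T [A unit] => [T [A bool]]]]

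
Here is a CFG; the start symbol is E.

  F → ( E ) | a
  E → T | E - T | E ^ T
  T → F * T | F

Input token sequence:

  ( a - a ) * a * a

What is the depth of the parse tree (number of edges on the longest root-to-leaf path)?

7

[E [T [F ( [E [E [T [F a]]] - [T [F a]]] )] * [T [F a] * [T [F a]]]]]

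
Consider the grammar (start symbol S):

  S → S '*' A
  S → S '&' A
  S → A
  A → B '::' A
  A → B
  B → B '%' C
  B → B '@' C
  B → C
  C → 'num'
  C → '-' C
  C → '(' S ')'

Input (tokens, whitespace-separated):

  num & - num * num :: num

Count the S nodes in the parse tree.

[S [S [S [A [B [C num]]]] & [A [B [C - [C num]]]]] * [A [B [C num]] :: [A [B [C num]]]]]

3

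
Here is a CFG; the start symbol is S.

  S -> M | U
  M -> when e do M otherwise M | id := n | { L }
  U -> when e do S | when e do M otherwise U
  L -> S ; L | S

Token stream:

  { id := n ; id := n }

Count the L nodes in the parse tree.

[S [M { [L [S [M id := n]] ; [L [S [M id := n]]]] }]]

2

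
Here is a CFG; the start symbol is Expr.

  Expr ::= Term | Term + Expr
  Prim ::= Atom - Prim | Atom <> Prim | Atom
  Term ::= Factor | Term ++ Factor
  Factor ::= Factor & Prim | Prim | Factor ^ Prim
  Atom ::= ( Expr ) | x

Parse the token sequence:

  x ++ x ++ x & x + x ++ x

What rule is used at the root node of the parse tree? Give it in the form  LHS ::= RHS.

[Expr [Term [Term [Term [Factor [Prim [Atom x]]]] ++ [Factor [Prim [Atom x]]]] ++ [Factor [Factor [Prim [Atom x]]] & [Prim [Atom x]]]] + [Expr [Term [Term [Factor [Prim [Atom x]]]] ++ [Factor [Prim [Atom x]]]]]]

Expr ::= Term + Expr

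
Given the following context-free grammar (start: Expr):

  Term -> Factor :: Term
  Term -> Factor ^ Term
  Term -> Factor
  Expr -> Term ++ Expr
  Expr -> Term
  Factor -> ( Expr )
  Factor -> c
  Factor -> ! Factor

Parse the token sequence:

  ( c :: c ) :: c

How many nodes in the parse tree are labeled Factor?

[Expr [Term [Factor ( [Expr [Term [Factor c] :: [Term [Factor c]]]] )] :: [Term [Factor c]]]]

4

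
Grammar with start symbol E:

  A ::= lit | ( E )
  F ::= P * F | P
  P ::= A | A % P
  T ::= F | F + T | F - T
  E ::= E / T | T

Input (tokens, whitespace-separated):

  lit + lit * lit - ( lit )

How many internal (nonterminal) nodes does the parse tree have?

21

[E [T [F [P [A lit]]] + [T [F [P [A lit]] * [F [P [A lit]]]] - [T [F [P [A ( [E [T [F [P [A lit]]]]] )]]]]]]]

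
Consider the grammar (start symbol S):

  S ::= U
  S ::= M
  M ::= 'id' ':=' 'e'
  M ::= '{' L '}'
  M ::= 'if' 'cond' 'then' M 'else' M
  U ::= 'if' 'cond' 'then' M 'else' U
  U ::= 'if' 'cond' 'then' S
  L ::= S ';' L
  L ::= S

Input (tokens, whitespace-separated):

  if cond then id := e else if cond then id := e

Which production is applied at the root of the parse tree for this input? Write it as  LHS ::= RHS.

[S [U if cond then [M id := e] else [U if cond then [S [M id := e]]]]]

S ::= U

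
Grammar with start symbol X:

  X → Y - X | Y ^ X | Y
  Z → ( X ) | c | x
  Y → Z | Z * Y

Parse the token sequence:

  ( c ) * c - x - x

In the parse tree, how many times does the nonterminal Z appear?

5

[X [Y [Z ( [X [Y [Z c]]] )] * [Y [Z c]]] - [X [Y [Z x]] - [X [Y [Z x]]]]]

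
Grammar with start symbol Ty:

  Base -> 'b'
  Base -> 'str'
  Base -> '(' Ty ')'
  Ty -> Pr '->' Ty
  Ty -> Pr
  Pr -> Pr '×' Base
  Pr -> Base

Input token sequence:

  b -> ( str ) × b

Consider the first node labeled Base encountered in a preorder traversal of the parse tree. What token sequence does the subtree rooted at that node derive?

b

[Ty [Pr [Base b]] -> [Ty [Pr [Pr [Base ( [Ty [Pr [Base str]]] )]] × [Base b]]]]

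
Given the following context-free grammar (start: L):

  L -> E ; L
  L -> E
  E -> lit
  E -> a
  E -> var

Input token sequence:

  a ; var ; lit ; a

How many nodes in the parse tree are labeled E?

4

[L [E a] ; [L [E var] ; [L [E lit] ; [L [E a]]]]]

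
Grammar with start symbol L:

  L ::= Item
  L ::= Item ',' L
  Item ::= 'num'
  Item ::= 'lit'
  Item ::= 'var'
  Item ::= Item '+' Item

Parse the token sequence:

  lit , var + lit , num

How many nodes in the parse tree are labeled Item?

5

[L [Item lit] , [L [Item [Item var] + [Item lit]] , [L [Item num]]]]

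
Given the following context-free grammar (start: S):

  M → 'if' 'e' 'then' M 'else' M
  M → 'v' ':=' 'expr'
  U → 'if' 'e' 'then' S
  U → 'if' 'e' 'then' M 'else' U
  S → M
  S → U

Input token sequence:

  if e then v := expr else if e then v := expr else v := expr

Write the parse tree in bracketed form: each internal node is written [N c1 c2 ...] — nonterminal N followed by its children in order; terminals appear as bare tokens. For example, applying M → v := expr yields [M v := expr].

[S [M if e then [M v := expr] else [M if e then [M v := expr] else [M v := expr]]]]

S
M
if e then M else M
if e then v := expr else M
if e then v := expr else if e then M else M
if e then v := expr else if e then v := expr else M
if e then v := expr else if e then v := expr else v := expr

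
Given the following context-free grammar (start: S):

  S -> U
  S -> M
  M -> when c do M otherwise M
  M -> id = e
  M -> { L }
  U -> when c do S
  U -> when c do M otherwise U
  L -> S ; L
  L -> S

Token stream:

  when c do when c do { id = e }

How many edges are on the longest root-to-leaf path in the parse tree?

[S [U when c do [S [U when c do [S [M { [L [S [M id = e]]] }]]]]]]

9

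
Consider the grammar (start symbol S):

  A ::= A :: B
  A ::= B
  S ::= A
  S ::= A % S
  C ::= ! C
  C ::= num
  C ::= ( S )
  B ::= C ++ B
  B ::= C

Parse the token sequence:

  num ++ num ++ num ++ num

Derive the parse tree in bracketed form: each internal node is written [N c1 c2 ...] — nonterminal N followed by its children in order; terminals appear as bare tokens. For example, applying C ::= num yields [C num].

[S [A [B [C num] ++ [B [C num] ++ [B [C num] ++ [B [C num]]]]]]]

S
A
B
C ++ B
num ++ B
num ++ C ++ B
num ++ num ++ B
num ++ num ++ C ++ B
num ++ num ++ num ++ B
num ++ num ++ num ++ C
num ++ num ++ num ++ num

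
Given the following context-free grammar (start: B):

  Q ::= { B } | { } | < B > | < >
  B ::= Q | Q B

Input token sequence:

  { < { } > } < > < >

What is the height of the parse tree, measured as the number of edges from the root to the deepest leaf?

[B [Q { [B [Q < [B [Q { }]] >]] }] [B [Q < >] [B [Q < >]]]]

6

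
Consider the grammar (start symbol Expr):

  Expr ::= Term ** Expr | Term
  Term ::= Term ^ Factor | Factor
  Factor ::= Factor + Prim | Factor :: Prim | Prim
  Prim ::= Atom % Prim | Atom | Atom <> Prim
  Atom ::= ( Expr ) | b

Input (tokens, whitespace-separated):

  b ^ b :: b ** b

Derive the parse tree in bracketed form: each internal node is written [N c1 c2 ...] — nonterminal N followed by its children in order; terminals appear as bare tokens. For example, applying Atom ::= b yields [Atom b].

[Expr [Term [Term [Factor [Prim [Atom b]]]] ^ [Factor [Factor [Prim [Atom b]]] :: [Prim [Atom b]]]] ** [Expr [Term [Factor [Prim [Atom b]]]]]]

Expr
Term ** Expr
Term ^ Factor ** Expr
Factor ^ Factor ** Expr
Prim ^ Factor ** Expr
Atom ^ Factor ** Expr
b ^ Factor ** Expr
b ^ Factor :: Prim ** Expr
b ^ Prim :: Prim ** Expr
b ^ Atom :: Prim ** Expr
b ^ b :: Prim ** Expr
b ^ b :: Atom ** Expr
b ^ b :: b ** Expr
b ^ b :: b ** Term
b ^ b :: b ** Factor
b ^ b :: b ** Prim
b ^ b :: b ** Atom
b ^ b :: b ** b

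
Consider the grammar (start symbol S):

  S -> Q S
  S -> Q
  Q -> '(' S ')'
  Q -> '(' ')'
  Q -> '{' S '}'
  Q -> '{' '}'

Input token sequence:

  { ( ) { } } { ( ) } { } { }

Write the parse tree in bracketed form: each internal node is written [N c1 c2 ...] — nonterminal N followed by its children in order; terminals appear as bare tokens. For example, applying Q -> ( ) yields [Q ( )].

S
Q S
{ S } S
{ Q S } S
{ ( ) S } S
{ ( ) Q } S
{ ( ) { } } S
{ ( ) { } } Q S
{ ( ) { } } { S } S
{ ( ) { } } { Q } S
{ ( ) { } } { ( ) } S
{ ( ) { } } { ( ) } Q S
{ ( ) { } } { ( ) } { } S
{ ( ) { } } { ( ) } { } Q
{ ( ) { } } { ( ) } { } { }

[S [Q { [S [Q ( )] [S [Q { }]]] }] [S [Q { [S [Q ( )]] }] [S [Q { }] [S [Q { }]]]]]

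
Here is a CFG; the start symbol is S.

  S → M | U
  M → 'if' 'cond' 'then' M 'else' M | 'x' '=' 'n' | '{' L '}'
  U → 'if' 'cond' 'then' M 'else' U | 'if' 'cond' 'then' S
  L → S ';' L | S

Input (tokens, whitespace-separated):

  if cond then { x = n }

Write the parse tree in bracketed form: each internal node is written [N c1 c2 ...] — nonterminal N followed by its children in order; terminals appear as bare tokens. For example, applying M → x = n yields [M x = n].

[S [U if cond then [S [M { [L [S [M x = n]]] }]]]]

S
U
if cond then S
if cond then M
if cond then { L }
if cond then { S }
if cond then { M }
if cond then { x = n }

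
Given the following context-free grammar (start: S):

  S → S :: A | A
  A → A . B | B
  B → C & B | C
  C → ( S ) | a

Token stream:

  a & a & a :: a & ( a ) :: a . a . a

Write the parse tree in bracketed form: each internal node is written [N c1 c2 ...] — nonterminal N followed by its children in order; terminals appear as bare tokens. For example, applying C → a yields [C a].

[S [S [S [A [B [C a] & [B [C a] & [B [C a]]]]]] :: [A [B [C a] & [B [C ( [S [A [B [C a]]]] )]]]]] :: [A [A [A [B [C a]]] . [B [C a]]] . [B [C a]]]]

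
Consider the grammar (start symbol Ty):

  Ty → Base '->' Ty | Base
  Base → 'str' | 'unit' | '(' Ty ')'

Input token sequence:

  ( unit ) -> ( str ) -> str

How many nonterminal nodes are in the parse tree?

10

[Ty [Base ( [Ty [Base unit]] )] -> [Ty [Base ( [Ty [Base str]] )] -> [Ty [Base str]]]]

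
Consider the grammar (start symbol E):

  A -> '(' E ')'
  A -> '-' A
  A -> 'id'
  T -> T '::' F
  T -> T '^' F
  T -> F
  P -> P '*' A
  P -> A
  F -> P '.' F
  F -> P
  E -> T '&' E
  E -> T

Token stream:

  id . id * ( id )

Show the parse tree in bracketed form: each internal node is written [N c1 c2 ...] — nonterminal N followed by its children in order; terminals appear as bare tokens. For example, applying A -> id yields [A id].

E
T
F
P . F
A . F
id . F
id . P
id . P * A
id . A * A
id . id * A
id . id * ( E )
id . id * ( T )
id . id * ( F )
id . id * ( P )
id . id * ( A )
id . id * ( id )

[E [T [F [P [A id]] . [F [P [P [A id]] * [A ( [E [T [F [P [A id]]]]] )]]]]]]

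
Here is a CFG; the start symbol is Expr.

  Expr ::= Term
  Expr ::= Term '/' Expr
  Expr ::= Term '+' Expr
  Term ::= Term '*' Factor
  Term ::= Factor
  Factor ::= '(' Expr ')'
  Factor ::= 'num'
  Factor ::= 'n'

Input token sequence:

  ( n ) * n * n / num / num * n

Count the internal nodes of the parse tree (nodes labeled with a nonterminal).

18

[Expr [Term [Term [Term [Factor ( [Expr [Term [Factor n]]] )]] * [Factor n]] * [Factor n]] / [Expr [Term [Factor num]] / [Expr [Term [Term [Factor num]] * [Factor n]]]]]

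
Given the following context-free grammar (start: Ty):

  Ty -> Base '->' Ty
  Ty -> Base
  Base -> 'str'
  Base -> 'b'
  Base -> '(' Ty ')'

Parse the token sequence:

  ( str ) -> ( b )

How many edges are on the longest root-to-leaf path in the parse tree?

[Ty [Base ( [Ty [Base str]] )] -> [Ty [Base ( [Ty [Base b]] )]]]

5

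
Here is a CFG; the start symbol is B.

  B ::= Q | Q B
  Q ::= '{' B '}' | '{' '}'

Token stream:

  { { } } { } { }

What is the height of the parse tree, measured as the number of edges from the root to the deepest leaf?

[B [Q { [B [Q { }]] }] [B [Q { }] [B [Q { }]]]]

4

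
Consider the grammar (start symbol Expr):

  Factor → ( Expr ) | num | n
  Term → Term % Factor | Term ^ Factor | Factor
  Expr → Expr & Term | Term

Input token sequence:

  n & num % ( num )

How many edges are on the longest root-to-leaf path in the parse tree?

[Expr [Expr [Term [Factor n]]] & [Term [Term [Factor num]] % [Factor ( [Expr [Term [Factor num]]] )]]]

6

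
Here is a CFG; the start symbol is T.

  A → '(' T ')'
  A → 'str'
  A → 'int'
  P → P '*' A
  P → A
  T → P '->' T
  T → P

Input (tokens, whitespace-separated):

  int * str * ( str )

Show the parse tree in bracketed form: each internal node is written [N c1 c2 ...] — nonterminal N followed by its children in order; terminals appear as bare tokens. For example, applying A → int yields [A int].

[T [P [P [P [A int]] * [A str]] * [A ( [T [P [A str]]] )]]]

T
P
P * A
P * A * A
A * A * A
int * A * A
int * str * A
int * str * ( T )
int * str * ( P )
int * str * ( A )
int * str * ( str )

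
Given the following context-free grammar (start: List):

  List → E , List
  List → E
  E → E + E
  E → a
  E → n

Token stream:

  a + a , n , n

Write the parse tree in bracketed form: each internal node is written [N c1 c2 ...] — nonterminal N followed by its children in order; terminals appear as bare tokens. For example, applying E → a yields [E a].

[List [E [E a] + [E a]] , [List [E n] , [List [E n]]]]

List
E , List
E + E , List
a + E , List
a + a , List
a + a , E , List
a + a , n , List
a + a , n , E
a + a , n , n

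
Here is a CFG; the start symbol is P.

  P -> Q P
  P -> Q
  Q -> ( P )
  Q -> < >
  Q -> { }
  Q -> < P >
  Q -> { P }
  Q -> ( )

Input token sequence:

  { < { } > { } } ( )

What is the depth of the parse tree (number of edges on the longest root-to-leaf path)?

[P [Q { [P [Q < [P [Q { }]] >] [P [Q { }]]] }] [P [Q ( )]]]

6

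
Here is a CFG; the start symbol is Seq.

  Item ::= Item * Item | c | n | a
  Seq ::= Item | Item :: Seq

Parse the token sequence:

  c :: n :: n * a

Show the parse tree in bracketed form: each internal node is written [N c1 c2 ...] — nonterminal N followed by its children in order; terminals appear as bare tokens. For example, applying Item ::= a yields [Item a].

Seq
Item :: Seq
c :: Seq
c :: Item :: Seq
c :: n :: Seq
c :: n :: Item
c :: n :: Item * Item
c :: n :: n * Item
c :: n :: n * a

[Seq [Item c] :: [Seq [Item n] :: [Seq [Item [Item n] * [Item a]]]]]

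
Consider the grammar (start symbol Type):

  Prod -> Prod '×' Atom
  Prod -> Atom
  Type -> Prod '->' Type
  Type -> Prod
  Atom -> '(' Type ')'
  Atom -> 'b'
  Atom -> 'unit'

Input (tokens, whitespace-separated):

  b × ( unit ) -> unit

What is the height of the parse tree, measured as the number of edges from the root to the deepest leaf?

[Type [Prod [Prod [Atom b]] × [Atom ( [Type [Prod [Atom unit]]] )]] -> [Type [Prod [Atom unit]]]]

6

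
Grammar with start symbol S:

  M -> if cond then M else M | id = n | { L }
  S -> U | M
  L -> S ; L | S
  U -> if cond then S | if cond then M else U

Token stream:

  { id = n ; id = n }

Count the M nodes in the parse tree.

3

[S [M { [L [S [M id = n]] ; [L [S [M id = n]]]] }]]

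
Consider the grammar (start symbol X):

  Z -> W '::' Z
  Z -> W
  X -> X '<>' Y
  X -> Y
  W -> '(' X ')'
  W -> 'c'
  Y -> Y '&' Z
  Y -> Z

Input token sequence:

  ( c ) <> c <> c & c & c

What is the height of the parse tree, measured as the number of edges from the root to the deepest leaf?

10

[X [X [X [Y [Z [W ( [X [Y [Z [W c]]]] )]]]] <> [Y [Z [W c]]]] <> [Y [Y [Y [Z [W c]]] & [Z [W c]]] & [Z [W c]]]]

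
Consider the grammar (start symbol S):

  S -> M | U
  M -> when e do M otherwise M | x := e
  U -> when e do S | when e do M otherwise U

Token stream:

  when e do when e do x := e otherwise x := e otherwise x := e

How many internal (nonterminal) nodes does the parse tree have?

6

[S [M when e do [M when e do [M x := e] otherwise [M x := e]] otherwise [M x := e]]]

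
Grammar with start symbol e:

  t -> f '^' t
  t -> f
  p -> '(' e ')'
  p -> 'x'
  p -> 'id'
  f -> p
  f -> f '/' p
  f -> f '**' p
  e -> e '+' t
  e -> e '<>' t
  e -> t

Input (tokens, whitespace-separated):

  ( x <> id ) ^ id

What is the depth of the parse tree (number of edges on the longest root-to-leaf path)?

9

[e [t [f [p ( [e [e [t [f [p x]]]] <> [t [f [p id]]]] )]] ^ [t [f [p id]]]]]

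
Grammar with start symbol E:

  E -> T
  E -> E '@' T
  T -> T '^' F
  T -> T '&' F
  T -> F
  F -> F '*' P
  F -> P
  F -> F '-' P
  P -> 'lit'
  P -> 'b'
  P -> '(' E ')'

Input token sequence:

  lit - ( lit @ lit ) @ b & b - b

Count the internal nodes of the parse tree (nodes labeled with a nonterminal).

23

[E [E [T [F [F [P lit]] - [P ( [E [E [T [F [P lit]]]] @ [T [F [P lit]]]] )]]]] @ [T [T [F [P b]]] & [F [F [P b]] - [P b]]]]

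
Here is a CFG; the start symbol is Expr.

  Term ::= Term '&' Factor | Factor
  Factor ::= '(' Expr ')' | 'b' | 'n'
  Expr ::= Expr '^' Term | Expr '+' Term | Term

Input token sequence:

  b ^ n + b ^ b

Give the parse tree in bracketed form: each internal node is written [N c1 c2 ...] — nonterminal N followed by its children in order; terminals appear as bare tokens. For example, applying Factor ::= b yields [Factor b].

Expr
Expr ^ Term
Expr + Term ^ Term
Expr ^ Term + Term ^ Term
Term ^ Term + Term ^ Term
Factor ^ Term + Term ^ Term
b ^ Term + Term ^ Term
b ^ Factor + Term ^ Term
b ^ n + Term ^ Term
b ^ n + Factor ^ Term
b ^ n + b ^ Term
b ^ n + b ^ Factor
b ^ n + b ^ b

[Expr [Expr [Expr [Expr [Term [Factor b]]] ^ [Term [Factor n]]] + [Term [Factor b]]] ^ [Term [Factor b]]]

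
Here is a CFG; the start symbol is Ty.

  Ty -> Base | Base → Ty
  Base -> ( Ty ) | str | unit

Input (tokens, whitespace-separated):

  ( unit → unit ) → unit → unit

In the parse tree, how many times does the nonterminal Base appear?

[Ty [Base ( [Ty [Base unit] → [Ty [Base unit]]] )] → [Ty [Base unit] → [Ty [Base unit]]]]

5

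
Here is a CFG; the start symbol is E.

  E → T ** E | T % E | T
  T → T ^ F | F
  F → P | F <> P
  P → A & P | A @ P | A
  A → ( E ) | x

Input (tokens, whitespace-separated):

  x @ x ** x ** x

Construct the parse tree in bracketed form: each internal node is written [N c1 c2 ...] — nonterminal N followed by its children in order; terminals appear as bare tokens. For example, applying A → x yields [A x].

[E [T [F [P [A x] @ [P [A x]]]]] ** [E [T [F [P [A x]]]] ** [E [T [F [P [A x]]]]]]]

E
T ** E
F ** E
P ** E
A @ P ** E
x @ P ** E
x @ A ** E
x @ x ** E
x @ x ** T ** E
x @ x ** F ** E
x @ x ** P ** E
x @ x ** A ** E
x @ x ** x ** E
x @ x ** x ** T
x @ x ** x ** F
x @ x ** x ** P
x @ x ** x ** A
x @ x ** x ** x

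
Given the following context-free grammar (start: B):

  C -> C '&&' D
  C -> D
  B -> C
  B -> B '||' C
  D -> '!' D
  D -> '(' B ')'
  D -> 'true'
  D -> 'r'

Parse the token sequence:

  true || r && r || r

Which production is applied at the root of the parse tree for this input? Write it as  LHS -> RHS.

[B [B [B [C [D true]]] || [C [C [D r]] && [D r]]] || [C [D r]]]

B -> B '||' C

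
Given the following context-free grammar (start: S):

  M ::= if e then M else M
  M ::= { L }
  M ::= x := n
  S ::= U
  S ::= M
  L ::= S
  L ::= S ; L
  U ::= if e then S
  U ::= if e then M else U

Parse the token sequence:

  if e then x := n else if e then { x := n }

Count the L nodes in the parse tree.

[S [U if e then [M x := n] else [U if e then [S [M { [L [S [M x := n]]] }]]]]]

1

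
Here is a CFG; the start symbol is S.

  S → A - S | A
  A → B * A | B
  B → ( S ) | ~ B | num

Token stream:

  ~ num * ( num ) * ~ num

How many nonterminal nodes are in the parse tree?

[S [A [B ~ [B num]] * [A [B ( [S [A [B num]]] )] * [A [B ~ [B num]]]]]]

12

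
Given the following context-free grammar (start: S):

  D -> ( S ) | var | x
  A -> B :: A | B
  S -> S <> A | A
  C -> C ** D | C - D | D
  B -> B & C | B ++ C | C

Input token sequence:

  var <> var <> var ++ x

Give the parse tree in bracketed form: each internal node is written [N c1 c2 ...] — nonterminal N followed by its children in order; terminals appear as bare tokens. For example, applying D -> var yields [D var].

[S [S [S [A [B [C [D var]]]]] <> [A [B [C [D var]]]]] <> [A [B [B [C [D var]]] ++ [C [D x]]]]]

S
S <> A
S <> A <> A
A <> A <> A
B <> A <> A
C <> A <> A
D <> A <> A
var <> A <> A
var <> B <> A
var <> C <> A
var <> D <> A
var <> var <> A
var <> var <> B
var <> var <> B ++ C
var <> var <> C ++ C
var <> var <> D ++ C
var <> var <> var ++ C
var <> var <> var ++ D
var <> var <> var ++ x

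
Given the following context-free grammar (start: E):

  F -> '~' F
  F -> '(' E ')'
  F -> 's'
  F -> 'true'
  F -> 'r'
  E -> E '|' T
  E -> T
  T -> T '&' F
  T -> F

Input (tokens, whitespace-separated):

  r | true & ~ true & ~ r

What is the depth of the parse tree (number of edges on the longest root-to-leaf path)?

5

[E [E [T [F r]]] | [T [T [T [F true]] & [F ~ [F true]]] & [F ~ [F r]]]]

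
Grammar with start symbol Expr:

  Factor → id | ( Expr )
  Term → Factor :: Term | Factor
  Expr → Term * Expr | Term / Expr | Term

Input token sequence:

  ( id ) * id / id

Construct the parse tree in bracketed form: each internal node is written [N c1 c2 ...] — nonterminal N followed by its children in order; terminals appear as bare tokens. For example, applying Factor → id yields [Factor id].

[Expr [Term [Factor ( [Expr [Term [Factor id]]] )]] * [Expr [Term [Factor id]] / [Expr [Term [Factor id]]]]]

Expr
Term * Expr
Factor * Expr
( Expr ) * Expr
( Term ) * Expr
( Factor ) * Expr
( id ) * Expr
( id ) * Term / Expr
( id ) * Factor / Expr
( id ) * id / Expr
( id ) * id / Term
( id ) * id / Factor
( id ) * id / id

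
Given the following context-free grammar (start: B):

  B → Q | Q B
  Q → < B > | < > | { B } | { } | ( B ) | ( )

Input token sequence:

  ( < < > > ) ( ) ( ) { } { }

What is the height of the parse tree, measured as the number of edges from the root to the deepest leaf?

6

[B [Q ( [B [Q < [B [Q < >]] >]] )] [B [Q ( )] [B [Q ( )] [B [Q { }] [B [Q { }]]]]]]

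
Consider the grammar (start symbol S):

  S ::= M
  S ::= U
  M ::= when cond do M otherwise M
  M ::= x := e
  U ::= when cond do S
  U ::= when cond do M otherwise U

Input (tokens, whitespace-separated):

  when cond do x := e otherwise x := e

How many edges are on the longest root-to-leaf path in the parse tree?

3

[S [M when cond do [M x := e] otherwise [M x := e]]]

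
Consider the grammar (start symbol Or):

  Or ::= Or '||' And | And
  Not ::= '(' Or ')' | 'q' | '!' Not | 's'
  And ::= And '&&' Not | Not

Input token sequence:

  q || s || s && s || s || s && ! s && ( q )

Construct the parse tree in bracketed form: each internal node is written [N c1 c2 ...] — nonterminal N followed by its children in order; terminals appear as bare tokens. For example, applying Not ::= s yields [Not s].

[Or [Or [Or [Or [Or [And [Not q]]] || [And [Not s]]] || [And [And [Not s]] && [Not s]]] || [And [Not s]]] || [And [And [And [Not s]] && [Not ! [Not s]]] && [Not ( [Or [And [Not q]]] )]]]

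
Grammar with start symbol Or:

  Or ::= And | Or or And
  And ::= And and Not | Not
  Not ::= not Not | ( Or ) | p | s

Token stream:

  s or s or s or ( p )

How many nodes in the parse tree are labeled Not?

5

[Or [Or [Or [Or [And [Not s]]] or [And [Not s]]] or [And [Not s]]] or [And [Not ( [Or [And [Not p]]] )]]]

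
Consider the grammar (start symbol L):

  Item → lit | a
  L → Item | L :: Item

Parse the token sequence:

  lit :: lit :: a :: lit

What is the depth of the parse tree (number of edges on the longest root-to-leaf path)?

[L [L [L [L [Item lit]] :: [Item lit]] :: [Item a]] :: [Item lit]]

5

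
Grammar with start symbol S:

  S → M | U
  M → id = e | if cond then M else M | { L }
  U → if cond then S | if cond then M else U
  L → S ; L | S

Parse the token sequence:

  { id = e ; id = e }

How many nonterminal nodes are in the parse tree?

8

[S [M { [L [S [M id = e]] ; [L [S [M id = e]]]] }]]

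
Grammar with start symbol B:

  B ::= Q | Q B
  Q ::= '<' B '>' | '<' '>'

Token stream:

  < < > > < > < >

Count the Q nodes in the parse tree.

[B [Q < [B [Q < >]] >] [B [Q < >] [B [Q < >]]]]

4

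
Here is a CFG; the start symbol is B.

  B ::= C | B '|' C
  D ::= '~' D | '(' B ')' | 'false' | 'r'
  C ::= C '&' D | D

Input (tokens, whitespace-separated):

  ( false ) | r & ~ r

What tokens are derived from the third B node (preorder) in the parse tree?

false

[B [B [C [D ( [B [C [D false]]] )]]] | [C [C [D r]] & [D ~ [D r]]]]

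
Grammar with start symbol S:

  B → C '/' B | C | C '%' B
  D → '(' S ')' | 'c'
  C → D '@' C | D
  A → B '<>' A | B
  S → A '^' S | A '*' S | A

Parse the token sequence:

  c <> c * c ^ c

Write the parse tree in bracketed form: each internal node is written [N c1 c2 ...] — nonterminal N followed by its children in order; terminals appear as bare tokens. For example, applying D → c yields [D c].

S
A * S
B <> A * S
C <> A * S
D <> A * S
c <> A * S
c <> B * S
c <> C * S
c <> D * S
c <> c * S
c <> c * A ^ S
c <> c * B ^ S
c <> c * C ^ S
c <> c * D ^ S
c <> c * c ^ S
c <> c * c ^ A
c <> c * c ^ B
c <> c * c ^ C
c <> c * c ^ D
c <> c * c ^ c

[S [A [B [C [D c]]] <> [A [B [C [D c]]]]] * [S [A [B [C [D c]]]] ^ [S [A [B [C [D c]]]]]]]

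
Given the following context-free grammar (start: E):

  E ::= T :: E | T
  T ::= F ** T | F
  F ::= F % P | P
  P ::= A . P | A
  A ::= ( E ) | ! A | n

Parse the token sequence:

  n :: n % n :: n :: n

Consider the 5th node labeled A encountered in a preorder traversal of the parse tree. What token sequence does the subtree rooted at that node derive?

n

[E [T [F [P [A n]]]] :: [E [T [F [F [P [A n]]] % [P [A n]]]] :: [E [T [F [P [A n]]]] :: [E [T [F [P [A n]]]]]]]]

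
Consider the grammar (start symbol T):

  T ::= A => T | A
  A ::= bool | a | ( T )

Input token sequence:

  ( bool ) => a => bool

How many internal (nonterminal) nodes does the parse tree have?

8

[T [A ( [T [A bool]] )] => [T [A a] => [T [A bool]]]]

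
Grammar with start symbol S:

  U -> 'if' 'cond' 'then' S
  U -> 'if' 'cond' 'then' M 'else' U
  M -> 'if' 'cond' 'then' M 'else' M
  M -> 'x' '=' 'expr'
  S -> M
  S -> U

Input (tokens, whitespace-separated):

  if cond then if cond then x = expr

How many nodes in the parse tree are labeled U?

[S [U if cond then [S [U if cond then [S [M x = expr]]]]]]

2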